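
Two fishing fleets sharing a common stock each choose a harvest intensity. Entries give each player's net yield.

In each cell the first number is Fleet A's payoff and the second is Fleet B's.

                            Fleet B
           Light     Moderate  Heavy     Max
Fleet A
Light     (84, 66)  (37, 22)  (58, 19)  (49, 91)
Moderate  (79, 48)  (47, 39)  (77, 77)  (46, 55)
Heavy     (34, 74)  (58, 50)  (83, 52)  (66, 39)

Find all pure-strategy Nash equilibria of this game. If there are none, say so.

Fleet A against Light: payoffs 84, 79, 34 → best response Light.
Fleet A against Moderate: payoffs 37, 47, 58 → best response Heavy.
Fleet A against Heavy: payoffs 58, 77, 83 → best response Heavy.
Fleet A against Max: payoffs 49, 46, 66 → best response Heavy.
Fleet B against Light: payoffs 66, 22, 19, 91 → best response Max.
Fleet B against Moderate: payoffs 48, 39, 77, 55 → best response Heavy.
Fleet B against Heavy: payoffs 74, 50, 52, 39 → best response Light.
No profile is a mutual best response for all players.

There is no pure-strategy Nash equilibrium.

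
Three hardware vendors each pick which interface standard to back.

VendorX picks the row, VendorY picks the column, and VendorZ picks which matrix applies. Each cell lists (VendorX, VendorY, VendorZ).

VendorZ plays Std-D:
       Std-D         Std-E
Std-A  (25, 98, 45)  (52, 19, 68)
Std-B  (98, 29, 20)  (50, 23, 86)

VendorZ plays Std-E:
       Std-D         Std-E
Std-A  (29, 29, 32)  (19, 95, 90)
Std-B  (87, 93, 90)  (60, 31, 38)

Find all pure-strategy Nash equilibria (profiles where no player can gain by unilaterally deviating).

(Std-B, Std-D, Std-E)

VendorX against (Std-D, Std-D): payoffs 25, 98 → best response Std-B.
VendorX against (Std-D, Std-E): payoffs 29, 87 → best response Std-B.
VendorX against (Std-E, Std-D): payoffs 52, 50 → best response Std-A.
VendorX against (Std-E, Std-E): payoffs 19, 60 → best response Std-B.
VendorY against (Std-A, Std-D): payoffs 98, 19 → best response Std-D.
VendorY against (Std-A, Std-E): payoffs 29, 95 → best response Std-E.
VendorY against (Std-B, Std-D): payoffs 29, 23 → best response Std-D.
VendorY against (Std-B, Std-E): payoffs 93, 31 → best response Std-D.
VendorZ against (Std-A, Std-D): payoffs 45, 32 → best response Std-D.
VendorZ against (Std-A, Std-E): payoffs 68, 90 → best response Std-E.
VendorZ against (Std-B, Std-D): payoffs 20, 90 → best response Std-E.
VendorZ against (Std-B, Std-E): payoffs 86, 38 → best response Std-D.
Mutual best responses: (Std-B, Std-D, Std-E).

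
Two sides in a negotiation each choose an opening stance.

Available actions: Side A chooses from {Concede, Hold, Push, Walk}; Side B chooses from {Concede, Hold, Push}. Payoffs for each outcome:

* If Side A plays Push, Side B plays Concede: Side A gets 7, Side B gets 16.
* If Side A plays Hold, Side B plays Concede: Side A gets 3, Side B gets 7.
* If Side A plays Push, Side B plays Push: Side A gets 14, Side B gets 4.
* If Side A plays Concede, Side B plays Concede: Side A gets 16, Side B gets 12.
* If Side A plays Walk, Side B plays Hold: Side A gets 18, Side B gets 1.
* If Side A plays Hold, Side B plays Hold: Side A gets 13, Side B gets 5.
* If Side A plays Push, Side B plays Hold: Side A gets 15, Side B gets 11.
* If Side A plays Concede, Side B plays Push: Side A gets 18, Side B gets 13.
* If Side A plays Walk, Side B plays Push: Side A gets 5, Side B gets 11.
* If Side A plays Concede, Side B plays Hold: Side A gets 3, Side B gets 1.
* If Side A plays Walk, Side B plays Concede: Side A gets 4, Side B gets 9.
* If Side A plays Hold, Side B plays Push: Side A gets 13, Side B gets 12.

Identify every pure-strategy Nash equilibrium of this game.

(Concede, Concede): Side B can switch to Push (12 → 13). Not NE.
(Concede, Hold): Side A can switch to Hold (3 → 13). Not NE.
(Concede, Push): Side A gets 18, best alternative 14; Side B gets 13, best alternative 12. No profitable deviation — NE.
(Hold, Concede): Side A can switch to Concede (3 → 16). Not NE.
(Hold, Hold): Side A can switch to Push (13 → 15). Not NE.
(Hold, Push): Side A can switch to Concede (13 → 18). Not NE.
(Push, Concede): Side A can switch to Concede (7 → 16). Not NE.
(Push, Hold): Side A can switch to Walk (15 → 18). Not NE.
(Push, Push): Side A can switch to Concede (14 → 18). Not NE.
(The remaining 3 profiles each have a profitable deviation by the same check.)

The unique pure-strategy Nash equilibrium is (Concede, Push).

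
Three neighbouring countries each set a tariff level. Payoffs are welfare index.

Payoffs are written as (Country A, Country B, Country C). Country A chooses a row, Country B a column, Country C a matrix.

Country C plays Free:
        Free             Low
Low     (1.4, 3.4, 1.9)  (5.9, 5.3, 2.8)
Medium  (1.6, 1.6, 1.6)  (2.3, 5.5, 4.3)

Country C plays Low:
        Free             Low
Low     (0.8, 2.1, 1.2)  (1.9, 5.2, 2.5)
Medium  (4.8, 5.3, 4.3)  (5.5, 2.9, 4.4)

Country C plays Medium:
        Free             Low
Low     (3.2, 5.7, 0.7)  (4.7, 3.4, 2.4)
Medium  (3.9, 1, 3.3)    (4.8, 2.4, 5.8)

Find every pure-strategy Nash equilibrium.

For each strategy profile, look for a profitable unilateral deviation.
(Low, Free, Free): Country A can switch to Medium (1.4 → 1.6). Not NE.
(Low, Free, Low): Country A can switch to Medium (0.8 → 4.8). Not NE.
(Low, Free, Medium): Country A can switch to Medium (3.2 → 3.9). Not NE.
(Low, Low, Free): Country A gets 5.9, best alternative 2.3; Country B gets 5.3, best alternative 3.4; Country C gets 2.8, best alternative 2.5. No profitable deviation — NE.
(Low, Low, Low): Country A can switch to Medium (1.9 → 5.5). Not NE.
(Low, Low, Medium): Country A can switch to Medium (4.7 → 4.8). Not NE.
(Medium, Free, Free): Country B can switch to Low (1.6 → 5.5). Not NE.
(Medium, Free, Low): Country A gets 4.8, best alternative 0.8; Country B gets 5.3, best alternative 2.9; Country C gets 4.3, best alternative 3.3. No profitable deviation — NE.
(Medium, Free, Medium): Country B can switch to Low (1 → 2.4). Not NE.
(Medium, Low, Free): Country A can switch to Low (2.3 → 5.9). Not NE.
(Medium, Low, Low): Country B can switch to Free (2.9 → 5.3). Not NE.
(Medium, Low, Medium): Country A gets 4.8, best alternative 4.7; Country B gets 2.4, best alternative 1; Country C gets 5.8, best alternative 4.4. No profitable deviation — NE.

(Low, Low, Free) and (Medium, Free, Low) and (Medium, Low, Medium)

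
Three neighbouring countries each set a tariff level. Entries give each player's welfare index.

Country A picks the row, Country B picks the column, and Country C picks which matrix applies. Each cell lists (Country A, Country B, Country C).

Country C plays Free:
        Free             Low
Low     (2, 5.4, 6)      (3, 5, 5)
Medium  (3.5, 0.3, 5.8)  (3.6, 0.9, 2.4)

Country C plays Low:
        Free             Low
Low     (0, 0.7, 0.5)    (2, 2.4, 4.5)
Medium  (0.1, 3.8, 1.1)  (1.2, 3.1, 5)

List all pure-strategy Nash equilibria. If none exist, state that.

Mark each player's best response to every combination of opponents' strategies; a profile where every player is best-responding is a pure Nash equilibrium.
Country A against (Free, Free): payoffs 2, 3.5 → best response Medium.
Country A against (Free, Low): payoffs 0, 0.1 → best response Medium.
Country A against (Low, Free): payoffs 3, 3.6 → best response Medium.
Country A against (Low, Low): payoffs 2, 1.2 → best response Low.
Country B against (Low, Free): payoffs 5.4, 5 → best response Free.
Country B against (Low, Low): payoffs 0.7, 2.4 → best response Low.
Country B against (Medium, Free): payoffs 0.3, 0.9 → best response Low.
Country B against (Medium, Low): payoffs 3.8, 3.1 → best response Free.
Country C against (Low, Free): payoffs 6, 0.5 → best response Free.
Country C against (Low, Low): payoffs 5, 4.5 → best response Free.
Country C against (Medium, Free): payoffs 5.8, 1.1 → best response Free.
Country C against (Medium, Low): payoffs 2.4, 5 → best response Low.
No profile is a mutual best response for all players.

This game has no pure Nash equilibrium.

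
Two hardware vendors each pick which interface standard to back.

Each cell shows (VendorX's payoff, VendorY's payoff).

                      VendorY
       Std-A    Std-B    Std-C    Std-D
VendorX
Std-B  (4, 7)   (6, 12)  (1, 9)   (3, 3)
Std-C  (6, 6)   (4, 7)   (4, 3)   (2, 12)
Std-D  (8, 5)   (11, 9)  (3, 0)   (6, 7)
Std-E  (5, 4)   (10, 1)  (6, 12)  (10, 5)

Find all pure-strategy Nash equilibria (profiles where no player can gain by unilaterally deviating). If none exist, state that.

Pure-strategy Nash equilibria: (Std-D, Std-B); (Std-E, Std-C)

VendorX against Std-A: payoffs 4, 6, 8, 5 → best response Std-D.
VendorX against Std-B: payoffs 6, 4, 11, 10 → best response Std-D.
VendorX against Std-C: payoffs 1, 4, 3, 6 → best response Std-E.
VendorX against Std-D: payoffs 3, 2, 6, 10 → best response Std-E.
VendorY against Std-B: payoffs 7, 12, 9, 3 → best response Std-B.
VendorY against Std-C: payoffs 6, 7, 3, 12 → best response Std-D.
VendorY against Std-D: payoffs 5, 9, 0, 7 → best response Std-B.
VendorY against Std-E: payoffs 4, 1, 12, 5 → best response Std-C.
Mutual best responses: (Std-D, Std-B); (Std-E, Std-C).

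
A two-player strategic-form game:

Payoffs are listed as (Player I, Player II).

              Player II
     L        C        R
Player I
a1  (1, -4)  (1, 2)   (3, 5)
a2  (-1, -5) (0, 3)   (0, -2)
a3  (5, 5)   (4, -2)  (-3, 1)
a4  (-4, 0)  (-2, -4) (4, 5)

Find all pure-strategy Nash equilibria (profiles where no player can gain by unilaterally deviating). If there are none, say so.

Pure-strategy Nash equilibria: (a3, L) and (a4, R)

Player I against L: payoffs 1, -1, 5, -4 → best response a3.
Player I against C: payoffs 1, 0, 4, -2 → best response a3.
Player I against R: payoffs 3, 0, -3, 4 → best response a4.
Player II against a1: payoffs -4, 2, 5 → best response R.
Player II against a2: payoffs -5, 3, -2 → best response C.
Player II against a3: payoffs 5, -2, 1 → best response L.
Player II against a4: payoffs 0, -4, 5 → best response R.
Mutual best responses: (a3, L); (a4, R).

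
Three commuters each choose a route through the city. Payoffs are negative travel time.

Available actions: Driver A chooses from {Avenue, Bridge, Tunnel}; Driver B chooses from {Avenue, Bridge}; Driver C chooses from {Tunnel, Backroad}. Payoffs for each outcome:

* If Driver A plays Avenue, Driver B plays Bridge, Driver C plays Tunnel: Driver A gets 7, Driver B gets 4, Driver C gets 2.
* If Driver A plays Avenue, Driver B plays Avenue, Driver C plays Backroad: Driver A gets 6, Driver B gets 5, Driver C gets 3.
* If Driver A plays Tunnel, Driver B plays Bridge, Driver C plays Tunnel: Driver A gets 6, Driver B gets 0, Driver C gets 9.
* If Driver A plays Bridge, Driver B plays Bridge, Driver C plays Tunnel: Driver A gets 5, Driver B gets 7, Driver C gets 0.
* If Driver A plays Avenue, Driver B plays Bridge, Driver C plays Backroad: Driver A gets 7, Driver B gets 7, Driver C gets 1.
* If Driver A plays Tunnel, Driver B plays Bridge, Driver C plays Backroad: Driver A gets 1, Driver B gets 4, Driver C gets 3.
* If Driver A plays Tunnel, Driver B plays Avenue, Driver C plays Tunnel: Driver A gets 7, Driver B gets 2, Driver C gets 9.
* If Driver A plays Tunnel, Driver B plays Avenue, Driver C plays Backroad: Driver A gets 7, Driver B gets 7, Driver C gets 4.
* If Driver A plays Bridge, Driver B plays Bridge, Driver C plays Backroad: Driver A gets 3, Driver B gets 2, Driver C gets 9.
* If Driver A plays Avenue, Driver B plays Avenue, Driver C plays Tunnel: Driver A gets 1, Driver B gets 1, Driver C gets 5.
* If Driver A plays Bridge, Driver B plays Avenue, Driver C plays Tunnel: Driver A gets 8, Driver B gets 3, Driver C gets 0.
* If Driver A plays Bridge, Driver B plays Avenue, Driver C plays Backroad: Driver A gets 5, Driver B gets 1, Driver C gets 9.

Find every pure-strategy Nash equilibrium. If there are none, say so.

The unique pure-strategy Nash equilibrium is (Avenue, Bridge, Tunnel).

(Avenue, Avenue, Tunnel): Driver A can switch to Bridge (1 → 8). Not NE.
(Avenue, Avenue, Backroad): Driver A can switch to Tunnel (6 → 7). Not NE.
(Avenue, Bridge, Tunnel): Driver A gets 7, best alternative 6; Driver B gets 4, best alternative 1; Driver C gets 2, best alternative 1. No profitable deviation — NE.
(Avenue, Bridge, Backroad): Driver C can switch to Tunnel (1 → 2). Not NE.
(Bridge, Avenue, Tunnel): Driver B can switch to Bridge (3 → 7). Not NE.
(Bridge, Avenue, Backroad): Driver A can switch to Avenue (5 → 6). Not NE.
(Bridge, Bridge, Tunnel): Driver A can switch to Avenue (5 → 7). Not NE.
(The remaining 5 profiles each have a profitable deviation by the same check.)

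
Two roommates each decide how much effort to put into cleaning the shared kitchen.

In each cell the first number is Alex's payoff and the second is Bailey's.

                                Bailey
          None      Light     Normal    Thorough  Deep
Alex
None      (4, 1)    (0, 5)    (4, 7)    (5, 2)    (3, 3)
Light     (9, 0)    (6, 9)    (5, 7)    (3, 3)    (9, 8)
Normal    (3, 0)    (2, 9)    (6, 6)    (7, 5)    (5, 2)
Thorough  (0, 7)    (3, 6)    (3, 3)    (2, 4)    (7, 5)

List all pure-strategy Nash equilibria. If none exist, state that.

Pure NE: (Light, Light)

(None, None): Alex can switch to Light (4 → 9). Not NE.
(None, Light): Alex can switch to Light (0 → 6). Not NE.
(None, Normal): Alex can switch to Light (4 → 5). Not NE.
(None, Thorough): Alex can switch to Normal (5 → 7). Not NE.
(None, Deep): Alex can switch to Light (3 → 9). Not NE.
(Light, None): Bailey can switch to Light (0 → 9). Not NE.
(Light, Light): Alex gets 6, best alternative 3; Bailey gets 9, best alternative 8. No profitable deviation — NE.
(Light, Normal): Alex can switch to Normal (5 → 6). Not NE.
(Light, Thorough): Alex can switch to None (3 → 5). Not NE.
(Light, Deep): Bailey can switch to Light (8 → 9). Not NE.
(Normal, None): Alex can switch to None (3 → 4). Not NE.
(The remaining 9 profiles each have a profitable deviation by the same check.)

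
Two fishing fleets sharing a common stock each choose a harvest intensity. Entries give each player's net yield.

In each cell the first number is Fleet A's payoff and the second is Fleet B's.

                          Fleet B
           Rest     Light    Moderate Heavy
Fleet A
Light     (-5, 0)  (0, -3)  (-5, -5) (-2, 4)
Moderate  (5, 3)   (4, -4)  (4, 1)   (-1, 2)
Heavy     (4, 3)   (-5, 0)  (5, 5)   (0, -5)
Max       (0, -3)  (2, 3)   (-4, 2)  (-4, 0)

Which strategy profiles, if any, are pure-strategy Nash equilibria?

Pure-strategy Nash equilibria: (Moderate, Rest) and (Heavy, Moderate)

(Light, Rest): Fleet A can switch to Moderate (-5 → 5). Not NE.
(Light, Light): Fleet A can switch to Moderate (0 → 4). Not NE.
(Light, Moderate): Fleet A can switch to Moderate (-5 → 4). Not NE.
(Light, Heavy): Fleet A can switch to Moderate (-2 → -1). Not NE.
(Moderate, Rest): Fleet A gets 5, best alternative 4; Fleet B gets 3, best alternative 2. No profitable deviation — NE.
(Moderate, Light): Fleet B can switch to Rest (-4 → 3). Not NE.
(Moderate, Moderate): Fleet A can switch to Heavy (4 → 5). Not NE.
(Moderate, Heavy): Fleet A can switch to Heavy (-1 → 0). Not NE.
(Heavy, Rest): Fleet A can switch to Moderate (4 → 5). Not NE.
(Heavy, Light): Fleet A can switch to Light (-5 → 0). Not NE.
(Heavy, Moderate): Fleet A gets 5, best alternative 4; Fleet B gets 5, best alternative 3. No profitable deviation — NE.
(Heavy, Heavy): Fleet B can switch to Rest (-5 → 3). Not NE.
(The remaining 4 profiles each have a profitable deviation by the same check.)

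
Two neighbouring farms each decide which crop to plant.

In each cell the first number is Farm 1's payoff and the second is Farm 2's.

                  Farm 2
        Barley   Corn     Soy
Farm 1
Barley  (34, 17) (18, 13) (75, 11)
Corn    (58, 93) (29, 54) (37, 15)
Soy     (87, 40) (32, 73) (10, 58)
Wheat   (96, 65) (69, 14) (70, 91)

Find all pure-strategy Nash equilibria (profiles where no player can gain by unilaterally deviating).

No pure-strategy Nash equilibrium.

For each player, find the best response to each opponent profile; mutual best responses are the pure NE.
Farm 1 against Barley: payoffs 34, 58, 87, 96 → best response Wheat.
Farm 1 against Corn: payoffs 18, 29, 32, 69 → best response Wheat.
Farm 1 against Soy: payoffs 75, 37, 10, 70 → best response Barley.
Farm 2 against Barley: payoffs 17, 13, 11 → best response Barley.
Farm 2 against Corn: payoffs 93, 54, 15 → best response Barley.
Farm 2 against Soy: payoffs 40, 73, 58 → best response Corn.
Farm 2 against Wheat: payoffs 65, 14, 91 → best response Soy.
No profile is a mutual best response for all players.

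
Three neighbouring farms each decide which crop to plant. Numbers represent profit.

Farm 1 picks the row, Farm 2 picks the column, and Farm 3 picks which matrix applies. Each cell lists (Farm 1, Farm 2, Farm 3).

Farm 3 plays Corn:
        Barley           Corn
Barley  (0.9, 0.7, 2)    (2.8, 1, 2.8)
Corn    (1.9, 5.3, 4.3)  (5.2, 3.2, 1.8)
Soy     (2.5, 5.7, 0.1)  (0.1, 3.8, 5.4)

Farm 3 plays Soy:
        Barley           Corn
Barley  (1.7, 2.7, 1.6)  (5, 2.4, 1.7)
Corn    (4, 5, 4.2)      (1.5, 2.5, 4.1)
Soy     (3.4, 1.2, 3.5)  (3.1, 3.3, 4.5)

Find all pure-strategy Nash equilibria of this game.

Farm 1 against (Barley, Corn): payoffs 0.9, 1.9, 2.5 → best response Soy.
Farm 1 against (Barley, Soy): payoffs 1.7, 4, 3.4 → best response Corn.
Farm 1 against (Corn, Corn): payoffs 2.8, 5.2, 0.1 → best response Corn.
Farm 1 against (Corn, Soy): payoffs 5, 1.5, 3.1 → best response Barley.
Farm 2 against (Barley, Corn): payoffs 0.7, 1 → best response Corn.
Farm 2 against (Barley, Soy): payoffs 2.7, 2.4 → best response Barley.
Farm 2 against (Corn, Corn): payoffs 5.3, 3.2 → best response Barley.
Farm 2 against (Corn, Soy): payoffs 5, 2.5 → best response Barley.
Farm 2 against (Soy, Corn): payoffs 5.7, 3.8 → best response Barley.
Farm 2 against (Soy, Soy): payoffs 1.2, 3.3 → best response Corn.
Farm 3 against (Barley, Barley): payoffs 2, 1.6 → best response Corn.
Farm 3 against (Barley, Corn): payoffs 2.8, 1.7 → best response Corn.
Farm 3 against (Corn, Barley): payoffs 4.3, 4.2 → best response Corn.
Farm 3 against (Corn, Corn): payoffs 1.8, 4.1 → best response Soy.
Farm 3 against (Soy, Barley): payoffs 0.1, 3.5 → best response Soy.
Farm 3 against (Soy, Corn): payoffs 5.4, 4.5 → best response Corn.
No profile is a mutual best response for all players.

There is no pure-strategy Nash equilibrium.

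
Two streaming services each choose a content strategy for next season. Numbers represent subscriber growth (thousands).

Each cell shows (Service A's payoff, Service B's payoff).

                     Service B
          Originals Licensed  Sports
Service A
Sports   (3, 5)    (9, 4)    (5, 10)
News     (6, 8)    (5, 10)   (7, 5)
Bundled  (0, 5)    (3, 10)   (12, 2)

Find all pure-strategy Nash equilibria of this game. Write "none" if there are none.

No pure-strategy Nash equilibrium.

Check each profile: it is a Nash equilibrium iff no player can strictly gain by switching unilaterally.
(Sports, Originals): Service A can switch to News (3 → 6). Not NE.
(Sports, Licensed): Service B can switch to Originals (4 → 5). Not NE.
(Sports, Sports): Service A can switch to News (5 → 7). Not NE.
(News, Originals): Service B can switch to Licensed (8 → 10). Not NE.
(News, Licensed): Service A can switch to Sports (5 → 9). Not NE.
(News, Sports): Service A can switch to Bundled (7 → 12). Not NE.
(The remaining 3 profiles each have a profitable deviation by the same check.)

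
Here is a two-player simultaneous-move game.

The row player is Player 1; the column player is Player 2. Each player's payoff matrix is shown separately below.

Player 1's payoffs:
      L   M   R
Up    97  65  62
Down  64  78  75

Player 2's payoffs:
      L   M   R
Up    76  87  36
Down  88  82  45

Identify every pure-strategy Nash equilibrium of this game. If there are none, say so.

There is no pure-strategy Nash equilibrium.

Player 1 against L: payoffs 97, 64 → best response Up.
Player 1 against M: payoffs 65, 78 → best response Down.
Player 1 against R: payoffs 62, 75 → best response Down.
Player 2 against Up: payoffs 76, 87, 36 → best response M.
Player 2 against Down: payoffs 88, 82, 45 → best response L.
No profile is a mutual best response for all players.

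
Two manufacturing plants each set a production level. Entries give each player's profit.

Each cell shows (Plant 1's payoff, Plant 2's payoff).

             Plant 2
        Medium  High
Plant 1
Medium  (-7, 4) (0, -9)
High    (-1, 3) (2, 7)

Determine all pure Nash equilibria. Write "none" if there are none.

The unique pure-strategy Nash equilibrium is (High, High).

Plant 1 against Medium: payoffs -7, -1 → best response High.
Plant 1 against High: payoffs 0, 2 → best response High.
Plant 2 against Medium: payoffs 4, -9 → best response Medium.
Plant 2 against High: payoffs 3, 7 → best response High.
Mutual best responses: (High, High).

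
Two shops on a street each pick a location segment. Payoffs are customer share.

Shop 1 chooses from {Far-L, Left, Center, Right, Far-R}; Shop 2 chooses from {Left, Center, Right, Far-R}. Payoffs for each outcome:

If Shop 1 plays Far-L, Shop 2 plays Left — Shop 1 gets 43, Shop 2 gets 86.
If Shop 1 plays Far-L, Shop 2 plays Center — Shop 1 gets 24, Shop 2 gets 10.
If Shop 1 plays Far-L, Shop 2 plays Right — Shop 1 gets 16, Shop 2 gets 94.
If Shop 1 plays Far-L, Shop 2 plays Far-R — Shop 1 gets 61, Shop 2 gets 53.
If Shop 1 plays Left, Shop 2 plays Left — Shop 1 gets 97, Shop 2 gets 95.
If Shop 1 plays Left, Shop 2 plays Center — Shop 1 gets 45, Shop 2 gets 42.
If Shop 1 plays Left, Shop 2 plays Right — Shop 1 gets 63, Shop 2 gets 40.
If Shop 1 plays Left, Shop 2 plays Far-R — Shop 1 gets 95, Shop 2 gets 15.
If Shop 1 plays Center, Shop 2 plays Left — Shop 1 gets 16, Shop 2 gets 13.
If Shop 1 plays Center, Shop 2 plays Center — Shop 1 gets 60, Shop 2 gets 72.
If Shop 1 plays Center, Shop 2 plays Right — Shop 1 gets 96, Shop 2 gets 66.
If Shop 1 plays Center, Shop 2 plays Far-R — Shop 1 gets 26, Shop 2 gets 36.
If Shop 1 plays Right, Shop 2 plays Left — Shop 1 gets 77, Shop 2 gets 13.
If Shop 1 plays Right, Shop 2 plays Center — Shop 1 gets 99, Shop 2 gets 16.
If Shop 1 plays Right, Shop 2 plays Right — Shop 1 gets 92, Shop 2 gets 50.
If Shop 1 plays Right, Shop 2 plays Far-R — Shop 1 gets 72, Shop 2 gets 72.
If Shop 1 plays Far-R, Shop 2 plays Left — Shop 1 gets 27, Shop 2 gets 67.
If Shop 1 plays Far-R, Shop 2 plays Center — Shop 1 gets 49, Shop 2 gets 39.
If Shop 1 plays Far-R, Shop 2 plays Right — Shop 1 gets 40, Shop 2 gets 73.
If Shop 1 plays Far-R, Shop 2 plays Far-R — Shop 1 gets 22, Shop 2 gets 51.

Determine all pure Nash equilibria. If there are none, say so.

(Far-L, Left): Shop 1 can switch to Left (43 → 97). Not NE.
(Far-L, Center): Shop 1 can switch to Left (24 → 45). Not NE.
(Far-L, Right): Shop 1 can switch to Left (16 → 63). Not NE.
(Far-L, Far-R): Shop 1 can switch to Left (61 → 95). Not NE.
(Left, Left): Shop 1 gets 97, best alternative 77; Shop 2 gets 95, best alternative 42. No profitable deviation — NE.
(Left, Center): Shop 1 can switch to Center (45 → 60). Not NE.
(Left, Right): Shop 1 can switch to Center (63 → 96). Not NE.
(Left, Far-R): Shop 2 can switch to Left (15 → 95). Not NE.
(Center, Left): Shop 1 can switch to Far-L (16 → 43). Not NE.
(Center, Center): Shop 1 can switch to Right (60 → 99). Not NE.
(Center, Right): Shop 2 can switch to Center (66 → 72). Not NE.
(Center, Far-R): Shop 1 can switch to Far-L (26 → 61). Not NE.
(Right, Left): Shop 1 can switch to Left (77 → 97). Not NE.
(The remaining 7 profiles each have a profitable deviation by the same check.)

Pure NE: (Left, Left)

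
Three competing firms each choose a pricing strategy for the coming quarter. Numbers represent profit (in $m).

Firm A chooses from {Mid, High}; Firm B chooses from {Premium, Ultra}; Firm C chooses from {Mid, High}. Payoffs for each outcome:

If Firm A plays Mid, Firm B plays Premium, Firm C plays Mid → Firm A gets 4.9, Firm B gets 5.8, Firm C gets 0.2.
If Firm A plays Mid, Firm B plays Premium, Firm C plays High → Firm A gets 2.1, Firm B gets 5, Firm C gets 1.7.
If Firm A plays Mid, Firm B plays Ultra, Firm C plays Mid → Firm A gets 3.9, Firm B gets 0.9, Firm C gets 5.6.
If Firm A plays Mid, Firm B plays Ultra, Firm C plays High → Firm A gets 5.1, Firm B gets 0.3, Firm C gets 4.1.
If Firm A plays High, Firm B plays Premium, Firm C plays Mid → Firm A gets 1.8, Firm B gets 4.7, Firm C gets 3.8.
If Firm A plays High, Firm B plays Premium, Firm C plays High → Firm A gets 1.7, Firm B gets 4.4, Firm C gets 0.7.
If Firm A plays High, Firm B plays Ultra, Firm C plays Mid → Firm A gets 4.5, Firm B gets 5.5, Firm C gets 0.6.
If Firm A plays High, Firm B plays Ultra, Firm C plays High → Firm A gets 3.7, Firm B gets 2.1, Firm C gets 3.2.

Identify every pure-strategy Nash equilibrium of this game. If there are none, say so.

For each strategy profile, look for a profitable unilateral deviation.
(Mid, Premium, Mid): Firm C can switch to High (0.2 → 1.7). Not NE.
(Mid, Premium, High): Firm A gets 2.1, best alternative 1.7; Firm B gets 5, best alternative 0.3; Firm C gets 1.7, best alternative 0.2. No profitable deviation — NE.
(Mid, Ultra, Mid): Firm A can switch to High (3.9 → 4.5). Not NE.
(Mid, Ultra, High): Firm B can switch to Premium (0.3 → 5). Not NE.
(High, Premium, Mid): Firm A can switch to Mid (1.8 → 4.9). Not NE.
(High, Premium, High): Firm A can switch to Mid (1.7 → 2.1). Not NE.
(High, Ultra, Mid): Firm C can switch to High (0.6 → 3.2). Not NE.
(High, Ultra, High): Firm A can switch to Mid (3.7 → 5.1). Not NE.

(Mid, Premium, High)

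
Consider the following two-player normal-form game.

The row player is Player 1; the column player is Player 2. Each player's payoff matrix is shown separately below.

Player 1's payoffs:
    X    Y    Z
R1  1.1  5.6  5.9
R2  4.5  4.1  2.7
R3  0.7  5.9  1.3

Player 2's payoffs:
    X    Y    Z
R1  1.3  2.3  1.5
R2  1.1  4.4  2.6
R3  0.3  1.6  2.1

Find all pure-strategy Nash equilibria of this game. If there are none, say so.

Player 1 against X: payoffs 1.1, 4.5, 0.7 → best response R2.
Player 1 against Y: payoffs 5.6, 4.1, 5.9 → best response R3.
Player 1 against Z: payoffs 5.9, 2.7, 1.3 → best response R1.
Player 2 against R1: payoffs 1.3, 2.3, 1.5 → best response Y.
Player 2 against R2: payoffs 1.1, 4.4, 2.6 → best response Y.
Player 2 against R3: payoffs 0.3, 1.6, 2.1 → best response Z.
No profile is a mutual best response for all players.

No pure-strategy Nash equilibrium.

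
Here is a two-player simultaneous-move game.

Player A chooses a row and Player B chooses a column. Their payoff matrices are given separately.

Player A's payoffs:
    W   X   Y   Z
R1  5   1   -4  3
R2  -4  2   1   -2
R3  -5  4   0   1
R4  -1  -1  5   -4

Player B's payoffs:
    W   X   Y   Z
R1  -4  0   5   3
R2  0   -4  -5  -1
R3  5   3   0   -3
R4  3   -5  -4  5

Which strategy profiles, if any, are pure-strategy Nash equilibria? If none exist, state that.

No pure-strategy Nash equilibrium.

For each strategy profile, look for a profitable unilateral deviation.
(R1, W): Player B can switch to X (-4 → 0). Not NE.
(R1, X): Player A can switch to R2 (1 → 2). Not NE.
(R1, Y): Player A can switch to R2 (-4 → 1). Not NE.
(R1, Z): Player B can switch to Y (3 → 5). Not NE.
(R2, W): Player A can switch to R1 (-4 → 5). Not NE.
(R2, X): Player A can switch to R3 (2 → 4). Not NE.
(R2, Y): Player A can switch to R4 (1 → 5). Not NE.
(R2, Z): Player A can switch to R1 (-2 → 3). Not NE.
(The remaining 8 profiles each have a profitable deviation by the same check.)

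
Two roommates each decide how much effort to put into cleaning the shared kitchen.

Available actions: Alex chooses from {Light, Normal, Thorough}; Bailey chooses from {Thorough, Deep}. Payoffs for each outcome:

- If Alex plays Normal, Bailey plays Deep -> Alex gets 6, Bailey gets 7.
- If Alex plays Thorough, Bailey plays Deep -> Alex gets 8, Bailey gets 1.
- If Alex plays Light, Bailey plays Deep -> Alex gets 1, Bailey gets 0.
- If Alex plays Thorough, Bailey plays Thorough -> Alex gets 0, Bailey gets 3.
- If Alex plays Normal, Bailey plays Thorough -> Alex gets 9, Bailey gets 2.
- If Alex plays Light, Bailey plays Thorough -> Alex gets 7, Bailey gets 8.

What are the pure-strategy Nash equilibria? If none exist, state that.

none

Alex against Thorough: payoffs 7, 9, 0 → best response Normal.
Alex against Deep: payoffs 1, 6, 8 → best response Thorough.
Bailey against Light: payoffs 8, 0 → best response Thorough.
Bailey against Normal: payoffs 2, 7 → best response Deep.
Bailey against Thorough: payoffs 3, 1 → best response Thorough.
No profile is a mutual best response for all players.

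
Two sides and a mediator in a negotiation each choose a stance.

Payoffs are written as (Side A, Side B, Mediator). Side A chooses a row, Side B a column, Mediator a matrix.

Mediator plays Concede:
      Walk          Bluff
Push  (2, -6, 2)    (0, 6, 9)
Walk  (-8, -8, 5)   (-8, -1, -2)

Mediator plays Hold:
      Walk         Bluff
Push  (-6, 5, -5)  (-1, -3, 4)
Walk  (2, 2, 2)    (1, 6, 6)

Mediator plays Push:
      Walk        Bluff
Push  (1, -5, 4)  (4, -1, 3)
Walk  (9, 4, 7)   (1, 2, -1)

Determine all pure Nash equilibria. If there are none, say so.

Mark each player's best response to every combination of opponents' strategies; a profile where every player is best-responding is a pure Nash equilibrium.
Side A against (Walk, Concede): payoffs 2, -8 → best response Push.
Side A against (Walk, Hold): payoffs -6, 2 → best response Walk.
Side A against (Walk, Push): payoffs 1, 9 → best response Walk.
Side A against (Bluff, Concede): payoffs 0, -8 → best response Push.
Side A against (Bluff, Hold): payoffs -1, 1 → best response Walk.
Side A against (Bluff, Push): payoffs 4, 1 → best response Push.
Side B against (Push, Concede): payoffs -6, 6 → best response Bluff.
Side B against (Push, Hold): payoffs 5, -3 → best response Walk.
Side B against (Push, Push): payoffs -5, -1 → best response Bluff.
Side B against (Walk, Concede): payoffs -8, -1 → best response Bluff.
Side B against (Walk, Hold): payoffs 2, 6 → best response Bluff.
Side B against (Walk, Push): payoffs 4, 2 → best response Walk.
Mediator against (Push, Walk): payoffs 2, -5, 4 → best response Push.
Mediator against (Push, Bluff): payoffs 9, 4, 3 → best response Concede.
Mediator against (Walk, Walk): payoffs 5, 2, 7 → best response Push.
Mediator against (Walk, Bluff): payoffs -2, 6, -1 → best response Hold.
Mutual best responses: (Push, Bluff, Concede); (Walk, Walk, Push); (Walk, Bluff, Hold).

The pure Nash equilibria are (Push, Bluff, Concede); (Walk, Walk, Push); (Walk, Bluff, Hold).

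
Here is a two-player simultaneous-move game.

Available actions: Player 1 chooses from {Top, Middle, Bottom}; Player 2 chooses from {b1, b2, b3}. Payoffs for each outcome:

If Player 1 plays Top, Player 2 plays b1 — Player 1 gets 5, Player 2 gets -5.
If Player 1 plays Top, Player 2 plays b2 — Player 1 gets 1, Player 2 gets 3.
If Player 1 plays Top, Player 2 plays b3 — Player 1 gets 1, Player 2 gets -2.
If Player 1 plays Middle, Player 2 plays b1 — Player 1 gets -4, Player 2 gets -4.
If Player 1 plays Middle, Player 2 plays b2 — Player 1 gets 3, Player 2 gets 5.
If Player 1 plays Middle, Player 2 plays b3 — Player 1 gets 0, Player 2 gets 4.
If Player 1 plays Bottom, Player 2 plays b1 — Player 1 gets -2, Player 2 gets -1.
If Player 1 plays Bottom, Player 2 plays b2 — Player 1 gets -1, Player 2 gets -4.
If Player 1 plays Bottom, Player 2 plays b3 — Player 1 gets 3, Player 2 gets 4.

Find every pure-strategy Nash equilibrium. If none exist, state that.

Pure-strategy Nash equilibria: (Middle, b2), (Bottom, b3)

Mark each player's best response to every combination of opponents' strategies; a profile where every player is best-responding is a pure Nash equilibrium.
Player 1 against b1: payoffs 5, -4, -2 → best response Top.
Player 1 against b2: payoffs 1, 3, -1 → best response Middle.
Player 1 against b3: payoffs 1, 0, 3 → best response Bottom.
Player 2 against Top: payoffs -5, 3, -2 → best response b2.
Player 2 against Middle: payoffs -4, 5, 4 → best response b2.
Player 2 against Bottom: payoffs -1, -4, 4 → best response b3.
Mutual best responses: (Middle, b2); (Bottom, b3).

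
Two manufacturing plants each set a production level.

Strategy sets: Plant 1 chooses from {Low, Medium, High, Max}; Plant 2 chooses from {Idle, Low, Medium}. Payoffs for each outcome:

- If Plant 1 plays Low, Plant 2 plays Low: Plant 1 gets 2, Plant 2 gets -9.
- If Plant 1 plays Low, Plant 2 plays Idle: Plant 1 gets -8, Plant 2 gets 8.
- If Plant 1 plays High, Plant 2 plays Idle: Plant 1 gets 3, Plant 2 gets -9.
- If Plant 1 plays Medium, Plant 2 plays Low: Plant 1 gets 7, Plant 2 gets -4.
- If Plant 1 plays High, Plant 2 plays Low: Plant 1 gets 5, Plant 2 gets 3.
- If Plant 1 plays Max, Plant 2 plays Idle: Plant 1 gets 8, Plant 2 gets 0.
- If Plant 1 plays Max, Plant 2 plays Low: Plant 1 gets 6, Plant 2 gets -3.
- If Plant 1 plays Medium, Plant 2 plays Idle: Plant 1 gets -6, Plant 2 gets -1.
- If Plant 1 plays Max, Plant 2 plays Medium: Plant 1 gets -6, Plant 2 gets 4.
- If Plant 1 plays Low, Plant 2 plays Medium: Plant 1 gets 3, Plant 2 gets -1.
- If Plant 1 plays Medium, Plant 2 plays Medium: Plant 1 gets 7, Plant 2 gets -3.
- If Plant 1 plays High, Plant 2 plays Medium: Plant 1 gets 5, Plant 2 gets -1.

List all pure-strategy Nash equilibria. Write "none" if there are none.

There is no pure-strategy Nash equilibrium.

(Low, Idle): Plant 1 can switch to Medium (-8 → -6). Not NE.
(Low, Low): Plant 1 can switch to Medium (2 → 7). Not NE.
(Low, Medium): Plant 1 can switch to Medium (3 → 7). Not NE.
(Medium, Idle): Plant 1 can switch to High (-6 → 3). Not NE.
(Medium, Low): Plant 2 can switch to Idle (-4 → -1). Not NE.
(Medium, Medium): Plant 2 can switch to Idle (-3 → -1). Not NE.
(High, Idle): Plant 1 can switch to Max (3 → 8). Not NE.
(High, Low): Plant 1 can switch to Medium (5 → 7). Not NE.
(The remaining 4 profiles each have a profitable deviation by the same check.)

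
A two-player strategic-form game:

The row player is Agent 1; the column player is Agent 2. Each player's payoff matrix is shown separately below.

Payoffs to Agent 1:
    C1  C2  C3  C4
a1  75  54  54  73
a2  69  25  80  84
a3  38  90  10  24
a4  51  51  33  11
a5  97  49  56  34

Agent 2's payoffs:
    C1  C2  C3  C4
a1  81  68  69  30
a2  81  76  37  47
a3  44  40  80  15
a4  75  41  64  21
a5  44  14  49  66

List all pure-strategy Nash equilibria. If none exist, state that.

For each strategy profile, look for a profitable unilateral deviation.
(a1, C1): Agent 1 can switch to a5 (75 → 97). Not NE.
(a1, C2): Agent 1 can switch to a3 (54 → 90). Not NE.
(a1, C3): Agent 1 can switch to a2 (54 → 80). Not NE.
(a1, C4): Agent 1 can switch to a2 (73 → 84). Not NE.
(a2, C1): Agent 1 can switch to a1 (69 → 75). Not NE.
(a2, C2): Agent 1 can switch to a1 (25 → 54). Not NE.
(The remaining 14 profiles each have a profitable deviation by the same check.)

There is no pure-strategy Nash equilibrium.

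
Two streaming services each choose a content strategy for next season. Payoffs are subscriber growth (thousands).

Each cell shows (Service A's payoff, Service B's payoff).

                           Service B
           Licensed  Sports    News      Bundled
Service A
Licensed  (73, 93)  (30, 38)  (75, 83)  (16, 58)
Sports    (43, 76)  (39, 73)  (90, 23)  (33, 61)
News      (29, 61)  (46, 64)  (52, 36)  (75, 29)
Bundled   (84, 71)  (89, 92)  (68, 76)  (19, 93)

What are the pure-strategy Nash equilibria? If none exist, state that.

There is no pure-strategy Nash equilibrium.

(Licensed, Licensed): Service A can switch to Bundled (73 → 84). Not NE.
(Licensed, Sports): Service A can switch to Sports (30 → 39). Not NE.
(Licensed, News): Service A can switch to Sports (75 → 90). Not NE.
(Licensed, Bundled): Service A can switch to Sports (16 → 33). Not NE.
(Sports, Licensed): Service A can switch to Licensed (43 → 73). Not NE.
(Sports, Sports): Service A can switch to News (39 → 46). Not NE.
(Sports, News): Service B can switch to Licensed (23 → 76). Not NE.
(Sports, Bundled): Service A can switch to News (33 → 75). Not NE.
(The remaining 8 profiles each have a profitable deviation by the same check.)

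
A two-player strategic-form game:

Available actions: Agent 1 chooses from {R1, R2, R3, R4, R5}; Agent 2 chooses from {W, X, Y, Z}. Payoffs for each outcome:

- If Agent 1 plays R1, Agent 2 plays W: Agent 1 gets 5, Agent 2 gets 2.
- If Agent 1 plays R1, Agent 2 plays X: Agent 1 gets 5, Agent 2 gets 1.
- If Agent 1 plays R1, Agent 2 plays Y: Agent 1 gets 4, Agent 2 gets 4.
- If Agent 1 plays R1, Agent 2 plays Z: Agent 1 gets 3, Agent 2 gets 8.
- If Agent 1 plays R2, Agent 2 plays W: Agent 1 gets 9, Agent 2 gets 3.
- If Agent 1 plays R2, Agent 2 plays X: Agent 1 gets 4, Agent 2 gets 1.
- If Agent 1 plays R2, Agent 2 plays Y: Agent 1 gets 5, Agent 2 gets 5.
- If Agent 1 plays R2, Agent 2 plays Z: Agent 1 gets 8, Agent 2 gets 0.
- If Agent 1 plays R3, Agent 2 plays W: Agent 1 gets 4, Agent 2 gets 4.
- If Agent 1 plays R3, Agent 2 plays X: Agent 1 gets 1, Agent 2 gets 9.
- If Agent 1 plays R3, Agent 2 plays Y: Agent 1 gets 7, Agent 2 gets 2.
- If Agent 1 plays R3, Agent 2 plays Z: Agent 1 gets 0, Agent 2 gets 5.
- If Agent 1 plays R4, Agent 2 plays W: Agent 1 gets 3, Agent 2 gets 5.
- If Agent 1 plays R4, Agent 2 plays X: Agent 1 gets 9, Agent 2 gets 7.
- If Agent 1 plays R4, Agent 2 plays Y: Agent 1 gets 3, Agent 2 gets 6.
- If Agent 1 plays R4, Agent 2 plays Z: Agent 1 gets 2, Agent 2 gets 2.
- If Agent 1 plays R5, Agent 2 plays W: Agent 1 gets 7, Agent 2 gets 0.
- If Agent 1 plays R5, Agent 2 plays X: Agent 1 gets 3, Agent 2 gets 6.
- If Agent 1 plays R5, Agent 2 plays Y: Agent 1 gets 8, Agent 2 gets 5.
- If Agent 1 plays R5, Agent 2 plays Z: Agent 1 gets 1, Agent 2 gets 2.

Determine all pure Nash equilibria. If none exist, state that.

(R1, W): Agent 1 can switch to R2 (5 → 9). Not NE.
(R1, X): Agent 1 can switch to R4 (5 → 9). Not NE.
(R1, Y): Agent 1 can switch to R2 (4 → 5). Not NE.
(R1, Z): Agent 1 can switch to R2 (3 → 8). Not NE.
(R2, W): Agent 2 can switch to Y (3 → 5). Not NE.
(R2, X): Agent 1 can switch to R1 (4 → 5). Not NE.
(R4, X): Agent 1 gets 9, best alternative 5; Agent 2 gets 7, best alternative 6. No profitable deviation — NE.
(The remaining 13 profiles each have a profitable deviation by the same check.)

The unique pure-strategy Nash equilibrium is (R4, X).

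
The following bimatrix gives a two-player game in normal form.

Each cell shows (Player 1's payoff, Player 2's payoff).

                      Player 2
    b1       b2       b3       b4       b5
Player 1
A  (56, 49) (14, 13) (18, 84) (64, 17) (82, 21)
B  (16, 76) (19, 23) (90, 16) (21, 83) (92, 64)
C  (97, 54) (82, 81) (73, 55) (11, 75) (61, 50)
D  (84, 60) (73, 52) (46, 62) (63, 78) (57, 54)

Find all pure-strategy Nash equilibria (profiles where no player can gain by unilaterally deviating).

(A, b1): Player 1 can switch to C (56 → 97). Not NE.
(A, b2): Player 1 can switch to B (14 → 19). Not NE.
(A, b3): Player 1 can switch to B (18 → 90). Not NE.
(A, b4): Player 2 can switch to b1 (17 → 49). Not NE.
(A, b5): Player 1 can switch to B (82 → 92). Not NE.
(B, b1): Player 1 can switch to A (16 → 56). Not NE.
(B, b2): Player 1 can switch to C (19 → 82). Not NE.
(B, b3): Player 2 can switch to b1 (16 → 76). Not NE.
(B, b4): Player 1 can switch to A (21 → 64). Not NE.
(B, b5): Player 2 can switch to b1 (64 → 76). Not NE.
(C, b1): Player 2 can switch to b2 (54 → 81). Not NE.
(C, b2): Player 1 gets 82, best alternative 73; Player 2 gets 81, best alternative 75. No profitable deviation — NE.
(C, b3): Player 1 can switch to B (73 → 90). Not NE.
(The remaining 7 profiles each have a profitable deviation by the same check.)

The unique pure-strategy Nash equilibrium is (C, b2).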